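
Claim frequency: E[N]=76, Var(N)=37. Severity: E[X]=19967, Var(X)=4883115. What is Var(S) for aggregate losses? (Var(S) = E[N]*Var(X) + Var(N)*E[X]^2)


Var(S) = E[N]*Var(X) + Var(N)*E[X]^2
= 76*4883115 + 37*19967^2
= 371116740 + 14751200293
= 1.5122e+10


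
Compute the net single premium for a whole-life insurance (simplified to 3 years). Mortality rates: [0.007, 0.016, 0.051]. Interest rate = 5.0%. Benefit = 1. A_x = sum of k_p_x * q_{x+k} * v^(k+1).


v = 0.952381
Year 0: k_p_x=1.0, q=0.007, term=0.006667
Year 1: k_p_x=0.993, q=0.016, term=0.014411
Year 2: k_p_x=0.977112, q=0.051, term=0.043047
A_x = 0.0641


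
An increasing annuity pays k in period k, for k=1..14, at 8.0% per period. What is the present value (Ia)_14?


(Ia)_n = sum_{k=1}^{n} k * v^k, v = 1/(1+i)
v = 0.925926
Sum computed term by term:
(Ia)_14 = 51.7165


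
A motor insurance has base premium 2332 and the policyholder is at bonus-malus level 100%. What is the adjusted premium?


adjusted = base * BM_level / 100
= 2332 * 100 / 100
= 2332 * 1.0
= 2332.0


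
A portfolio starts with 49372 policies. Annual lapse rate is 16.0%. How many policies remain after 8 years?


remaining = initial * (1 - lapse)^years
= 49372 * (1 - 0.16)^8
= 49372 * 0.247876
= 12238.1285


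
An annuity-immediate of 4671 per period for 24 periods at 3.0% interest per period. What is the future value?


FV = PMT * ((1+i)^n - 1) / i
= 4671 * ((1.03)^24 - 1) / 0.03
= 4671 * (2.032794 - 1) / 0.03
= 160806.0424


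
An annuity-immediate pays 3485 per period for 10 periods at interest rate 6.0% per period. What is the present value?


PV = PMT * (1 - (1+i)^(-n)) / i
= 3485 * (1 - (1+0.06)^(-10)) / 0.06
= 3485 * (1 - 0.558395) / 0.06
= 3485 * 7.360087
= 25649.9034


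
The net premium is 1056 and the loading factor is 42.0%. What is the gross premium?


Gross = net * (1 + loading)
= 1056 * (1 + 0.42)
= 1056 * 1.42
= 1499.52


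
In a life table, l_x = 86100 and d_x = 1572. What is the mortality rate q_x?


q_x = d_x / l_x
= 1572 / 86100
= 0.0183


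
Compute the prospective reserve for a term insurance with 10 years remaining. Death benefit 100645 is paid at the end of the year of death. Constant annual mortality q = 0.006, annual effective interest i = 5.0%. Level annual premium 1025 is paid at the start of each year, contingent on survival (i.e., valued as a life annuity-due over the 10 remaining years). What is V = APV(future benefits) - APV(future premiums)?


v = 1/(1+i) = 0.952381
APV(future benefits) per unit = sum_{k=0}^{9} k_p_x * q * v^(k+1) = 0.045208
APV(future benefits) = 100645 * 0.045208 = 4549.9744
Life annuity-due factor ä_{x:10} = sum_{k=0}^{9} k_p_x * v^k = 7.911427
APV(future premiums) = 1025 * 7.911427 = 8109.2122
V = 4549.9744 - 8109.2122
= -3559.2378


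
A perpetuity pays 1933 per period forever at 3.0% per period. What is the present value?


PV = PMT / i
= 1933 / 0.03
= 64433.3333


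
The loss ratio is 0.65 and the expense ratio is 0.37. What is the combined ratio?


Combined ratio = loss ratio + expense ratio
= 0.65 + 0.37
= 1.02


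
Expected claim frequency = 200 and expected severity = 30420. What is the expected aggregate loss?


E[S] = E[N] * E[X]
= 200 * 30420
= 6.0840e+06


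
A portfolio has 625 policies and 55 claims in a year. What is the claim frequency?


frequency = claims / policies
= 55 / 625
= 0.088


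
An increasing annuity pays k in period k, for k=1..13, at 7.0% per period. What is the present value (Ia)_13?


(Ia)_n = sum_{k=1}^{n} k * v^k, v = 1/(1+i)
v = 0.934579
Sum computed term by term:
(Ia)_13 = 50.6878


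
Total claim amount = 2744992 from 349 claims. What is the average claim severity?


severity = total / number
= 2744992 / 349
= 7865.3066


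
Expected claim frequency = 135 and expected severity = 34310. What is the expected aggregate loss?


E[S] = E[N] * E[X]
= 135 * 34310
= 4.6318e+06


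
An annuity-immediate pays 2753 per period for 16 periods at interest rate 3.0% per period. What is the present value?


PV = PMT * (1 - (1+i)^(-n)) / i
= 2753 * (1 - (1+0.03)^(-16)) / 0.03
= 2753 * (1 - 0.623167) / 0.03
= 2753 * 12.561102
= 34580.7139


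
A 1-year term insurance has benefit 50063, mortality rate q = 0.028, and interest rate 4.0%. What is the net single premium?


NSP = benefit * q * v
v = 1/(1+i) = 0.961538
NSP = 50063 * 0.028 * 0.961538
= 1347.85


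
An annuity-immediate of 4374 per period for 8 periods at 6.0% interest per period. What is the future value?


FV = PMT * ((1+i)^n - 1) / i
= 4374 * ((1.06)^8 - 1) / 0.06
= 4374 * (1.593848 - 1) / 0.06
= 43291.5246


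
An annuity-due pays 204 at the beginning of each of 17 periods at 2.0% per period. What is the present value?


PV_due = PMT * (1-(1+i)^(-n))/i * (1+i)
PV_immediate = 2915.5419
PV_due = 2915.5419 * 1.02
= 2973.8527


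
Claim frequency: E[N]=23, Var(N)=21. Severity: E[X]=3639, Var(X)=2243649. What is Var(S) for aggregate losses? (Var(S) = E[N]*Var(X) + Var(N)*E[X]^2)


Var(S) = E[N]*Var(X) + Var(N)*E[X]^2
= 23*2243649 + 21*3639^2
= 51603927 + 278088741
= 3.2969e+08


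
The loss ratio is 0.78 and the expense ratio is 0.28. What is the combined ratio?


Combined ratio = loss ratio + expense ratio
= 0.78 + 0.28
= 1.06


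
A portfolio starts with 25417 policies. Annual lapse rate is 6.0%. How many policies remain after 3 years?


remaining = initial * (1 - lapse)^years
= 25417 * (1 - 0.06)^3
= 25417 * 0.830584
= 21110.9535


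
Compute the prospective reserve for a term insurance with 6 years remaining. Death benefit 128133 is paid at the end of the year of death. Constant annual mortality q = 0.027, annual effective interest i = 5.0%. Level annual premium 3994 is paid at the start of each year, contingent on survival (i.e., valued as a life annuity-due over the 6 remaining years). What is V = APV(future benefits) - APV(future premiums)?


v = 1/(1+i) = 0.952381
APV(future benefits) per unit = sum_{k=0}^{5} k_p_x * q * v^(k+1) = 0.128618
APV(future benefits) = 128133 * 0.128618 = 16480.2112
Life annuity-due factor ä_{x:6} = sum_{k=0}^{5} k_p_x * v^k = 5.001811
APV(future premiums) = 3994 * 5.001811 = 19977.2347
V = 16480.2112 - 19977.2347
= -3497.0236


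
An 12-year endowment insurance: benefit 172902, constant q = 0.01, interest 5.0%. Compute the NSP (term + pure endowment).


Term component = 14593.7281
Pure endowment = 12_p_x * v^12 * benefit = 0.886385 * 0.556837 * 172902 = 85339.6315
NSP = 99933.3596


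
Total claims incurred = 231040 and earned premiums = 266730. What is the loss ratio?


Loss ratio = claims / premiums
= 231040 / 266730
= 0.8662


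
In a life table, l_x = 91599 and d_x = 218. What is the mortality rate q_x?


q_x = d_x / l_x
= 218 / 91599
= 0.0024


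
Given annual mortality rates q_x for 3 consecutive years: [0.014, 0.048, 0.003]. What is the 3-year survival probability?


p_k = 1 - q_k for each year
Survival = product of (1 - q_k)
= 0.986 * 0.952 * 0.997
= 0.9359


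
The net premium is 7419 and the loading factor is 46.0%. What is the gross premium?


Gross = net * (1 + loading)
= 7419 * (1 + 0.46)
= 7419 * 1.46
= 10831.74


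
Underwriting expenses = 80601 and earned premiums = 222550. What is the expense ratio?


Expense ratio = expenses / premiums
= 80601 / 222550
= 0.3622


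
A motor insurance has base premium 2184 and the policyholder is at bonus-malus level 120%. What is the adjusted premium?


adjusted = base * BM_level / 100
= 2184 * 120 / 100
= 2184 * 1.2
= 2620.8


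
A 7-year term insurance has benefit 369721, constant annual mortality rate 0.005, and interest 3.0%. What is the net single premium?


NSP = benefit * sum_{k=0}^{n-1} k_p_x * q * v^(k+1)
With constant q=0.005, v=0.970874
Sum = 0.030706
NSP = 369721 * 0.030706
= 11352.7248


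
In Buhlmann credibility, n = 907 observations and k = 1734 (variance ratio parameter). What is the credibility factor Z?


Z = n / (n + k)
= 907 / (907 + 1734)
= 907 / 2641
= 0.3434


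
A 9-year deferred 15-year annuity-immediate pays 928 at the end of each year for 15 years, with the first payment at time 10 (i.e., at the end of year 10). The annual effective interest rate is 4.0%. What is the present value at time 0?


PV at time 9 of the 15-year annuity-immediate:
a_n = 928 * (1-(1+0.04)^(-15))/0.04 = 10317.8635
Discount back 9 years to time 0:
PV = 10317.8635 * (1+0.04)^(-9)
= 10317.8635 * 0.702587
= 7249.1941


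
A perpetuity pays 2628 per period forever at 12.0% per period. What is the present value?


PV = PMT / i
= 2628 / 0.12
= 21900.0


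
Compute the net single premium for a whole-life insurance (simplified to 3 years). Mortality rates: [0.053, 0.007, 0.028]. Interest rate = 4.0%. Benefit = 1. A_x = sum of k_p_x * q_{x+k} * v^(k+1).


v = 0.961538
Year 0: k_p_x=1.0, q=0.053, term=0.050962
Year 1: k_p_x=0.947, q=0.007, term=0.006129
Year 2: k_p_x=0.940371, q=0.028, term=0.023408
A_x = 0.0805


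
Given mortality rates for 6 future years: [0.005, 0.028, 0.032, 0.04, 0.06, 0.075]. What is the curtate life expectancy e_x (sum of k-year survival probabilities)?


e_x = sum_{k=1}^{n} k_p_x
k_p_x values:
  1_p_x = 0.995
  2_p_x = 0.96714
  3_p_x = 0.936192
  4_p_x = 0.898744
  5_p_x = 0.844819
  6_p_x = 0.781458
e_x = 5.4234


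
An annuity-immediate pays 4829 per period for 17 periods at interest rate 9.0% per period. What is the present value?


PV = PMT * (1 - (1+i)^(-n)) / i
= 4829 * (1 - (1+0.09)^(-17)) / 0.09
= 4829 * (1 - 0.231073) / 0.09
= 4829 * 8.543631
= 41257.1959


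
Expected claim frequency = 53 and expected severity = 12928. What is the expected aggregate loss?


E[S] = E[N] * E[X]
= 53 * 12928
= 685184


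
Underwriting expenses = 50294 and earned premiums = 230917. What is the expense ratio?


Expense ratio = expenses / premiums
= 50294 / 230917
= 0.2178


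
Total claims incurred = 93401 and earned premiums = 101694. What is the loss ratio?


Loss ratio = claims / premiums
= 93401 / 101694
= 0.9185


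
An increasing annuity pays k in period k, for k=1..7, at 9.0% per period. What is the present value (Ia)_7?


(Ia)_n = sum_{k=1}^{n} k * v^k, v = 1/(1+i)
v = 0.917431
Sum computed term by term:
(Ia)_7 = 18.4075


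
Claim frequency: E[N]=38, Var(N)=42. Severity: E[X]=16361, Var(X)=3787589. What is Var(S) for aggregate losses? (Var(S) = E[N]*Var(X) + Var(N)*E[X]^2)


Var(S) = E[N]*Var(X) + Var(N)*E[X]^2
= 38*3787589 + 42*16361^2
= 143928382 + 11242657482
= 1.1387e+10


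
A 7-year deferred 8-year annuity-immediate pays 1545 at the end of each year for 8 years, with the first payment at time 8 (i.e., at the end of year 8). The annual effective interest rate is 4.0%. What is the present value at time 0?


PV at time 7 of the 8-year annuity-immediate:
a_n = 1545 * (1-(1+0.04)^(-8))/0.04 = 10402.0908
Discount back 7 years to time 0:
PV = 10402.0908 * (1+0.04)^(-7)
= 10402.0908 * 0.759918
= 7904.7341


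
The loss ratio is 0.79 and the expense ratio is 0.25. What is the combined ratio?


Combined ratio = loss ratio + expense ratio
= 0.79 + 0.25
= 1.04


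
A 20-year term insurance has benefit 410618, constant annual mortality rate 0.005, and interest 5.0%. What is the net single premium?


NSP = benefit * sum_{k=0}^{n-1} k_p_x * q * v^(k+1)
With constant q=0.005, v=0.952381
Sum = 0.059915
NSP = 410618 * 0.059915
= 24602.0589


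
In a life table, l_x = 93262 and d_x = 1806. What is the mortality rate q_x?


q_x = d_x / l_x
= 1806 / 93262
= 0.0194


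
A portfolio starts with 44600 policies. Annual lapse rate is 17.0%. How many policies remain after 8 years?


remaining = initial * (1 - lapse)^years
= 44600 * (1 - 0.17)^8
= 44600 * 0.225229
= 10045.2234


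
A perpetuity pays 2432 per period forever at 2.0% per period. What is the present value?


PV = PMT / i
= 2432 / 0.02
= 121600.0


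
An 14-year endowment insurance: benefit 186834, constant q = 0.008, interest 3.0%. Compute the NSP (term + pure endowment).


Term component = 16095.1623
Pure endowment = 14_p_x * v^14 * benefit = 0.893642 * 0.661118 * 186834 = 110381.979
NSP = 126477.1413


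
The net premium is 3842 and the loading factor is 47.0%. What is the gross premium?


Gross = net * (1 + loading)
= 3842 * (1 + 0.47)
= 3842 * 1.47
= 5647.74


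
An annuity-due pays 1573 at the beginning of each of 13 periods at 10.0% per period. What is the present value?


PV_due = PMT * (1-(1+i)^(-n))/i * (1+i)
PV_immediate = 11173.5793
PV_due = 11173.5793 * 1.1
= 12290.9372


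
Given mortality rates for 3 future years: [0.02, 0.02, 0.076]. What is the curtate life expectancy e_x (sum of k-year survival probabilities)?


e_x = sum_{k=1}^{n} k_p_x
k_p_x values:
  1_p_x = 0.98
  2_p_x = 0.9604
  3_p_x = 0.88741
e_x = 2.8278


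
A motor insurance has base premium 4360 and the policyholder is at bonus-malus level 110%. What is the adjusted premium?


adjusted = base * BM_level / 100
= 4360 * 110 / 100
= 4360 * 1.1
= 4796.0


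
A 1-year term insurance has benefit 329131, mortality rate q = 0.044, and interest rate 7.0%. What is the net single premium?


NSP = benefit * q * v
v = 1/(1+i) = 0.934579
NSP = 329131 * 0.044 * 0.934579
= 13534.3589


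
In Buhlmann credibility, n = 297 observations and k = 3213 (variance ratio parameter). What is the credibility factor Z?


Z = n / (n + k)
= 297 / (297 + 3213)
= 297 / 3510
= 0.0846


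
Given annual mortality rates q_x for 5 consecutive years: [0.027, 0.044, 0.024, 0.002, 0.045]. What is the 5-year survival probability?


p_k = 1 - q_k for each year
Survival = product of (1 - q_k)
= 0.973 * 0.956 * 0.976 * 0.998 * 0.955
= 0.8653


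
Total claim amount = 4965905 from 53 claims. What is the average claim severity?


severity = total / number
= 4965905 / 53
= 93696.3208


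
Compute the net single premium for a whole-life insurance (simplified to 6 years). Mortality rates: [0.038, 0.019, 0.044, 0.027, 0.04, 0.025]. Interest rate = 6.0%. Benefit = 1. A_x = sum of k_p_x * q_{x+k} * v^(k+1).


v = 0.943396
Year 0: k_p_x=1.0, q=0.038, term=0.035849
Year 1: k_p_x=0.962, q=0.019, term=0.016267
Year 2: k_p_x=0.943722, q=0.044, term=0.034864
Year 3: k_p_x=0.902198, q=0.027, term=0.019295
Year 4: k_p_x=0.877839, q=0.04, term=0.026239
Year 5: k_p_x=0.842725, q=0.025, term=0.014852
A_x = 0.1474


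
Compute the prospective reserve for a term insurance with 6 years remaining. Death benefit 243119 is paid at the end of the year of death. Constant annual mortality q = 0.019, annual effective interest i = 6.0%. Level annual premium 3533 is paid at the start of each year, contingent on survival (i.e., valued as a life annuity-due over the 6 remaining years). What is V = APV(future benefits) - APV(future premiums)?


v = 1/(1+i) = 0.943396
APV(future benefits) per unit = sum_{k=0}^{5} k_p_x * q * v^(k+1) = 0.089392
APV(future benefits) = 243119 * 0.089392 = 21732.9178
Life annuity-due factor ä_{x:6} = sum_{k=0}^{5} k_p_x * v^k = 4.987138
APV(future premiums) = 3533 * 4.987138 = 17619.5591
V = 21732.9178 - 17619.5591
= 4113.3586


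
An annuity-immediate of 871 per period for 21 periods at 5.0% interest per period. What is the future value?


FV = PMT * ((1+i)^n - 1) / i
= 871 * ((1.05)^21 - 1) / 0.05
= 871 * (2.785963 - 1) / 0.05
= 31111.4683


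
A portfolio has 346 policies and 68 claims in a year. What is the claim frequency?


frequency = claims / policies
= 68 / 346
= 0.1965


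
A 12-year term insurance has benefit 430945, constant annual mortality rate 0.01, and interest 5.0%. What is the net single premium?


NSP = benefit * sum_{k=0}^{n-1} k_p_x * q * v^(k+1)
With constant q=0.01, v=0.952381
Sum = 0.084405
NSP = 430945 * 0.084405
= 36373.7502


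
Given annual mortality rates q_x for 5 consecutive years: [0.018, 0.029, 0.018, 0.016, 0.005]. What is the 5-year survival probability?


p_k = 1 - q_k for each year
Survival = product of (1 - q_k)
= 0.982 * 0.971 * 0.982 * 0.984 * 0.995
= 0.9168


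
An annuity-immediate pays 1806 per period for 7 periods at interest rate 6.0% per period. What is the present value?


PV = PMT * (1 - (1+i)^(-n)) / i
= 1806 * (1 - (1+0.06)^(-7)) / 0.06
= 1806 * (1 - 0.665057) / 0.06
= 1806 * 5.582381
= 10081.7809


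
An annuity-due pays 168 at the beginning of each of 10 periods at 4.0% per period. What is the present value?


PV_due = PMT * (1-(1+i)^(-n))/i * (1+i)
PV_immediate = 1362.6305
PV_due = 1362.6305 * 1.04
= 1417.1357


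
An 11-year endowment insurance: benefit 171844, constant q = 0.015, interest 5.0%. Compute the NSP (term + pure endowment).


Term component = 20021.4155
Pure endowment = 11_p_x * v^11 * benefit = 0.846834 * 0.584679 * 171844 = 85084.5329
NSP = 105105.9484


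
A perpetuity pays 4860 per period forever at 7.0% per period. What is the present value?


PV = PMT / i
= 4860 / 0.07
= 69428.5714


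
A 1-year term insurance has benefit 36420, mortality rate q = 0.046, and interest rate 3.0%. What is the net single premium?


NSP = benefit * q * v
v = 1/(1+i) = 0.970874
NSP = 36420 * 0.046 * 0.970874
= 1626.5243


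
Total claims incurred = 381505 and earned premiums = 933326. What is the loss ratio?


Loss ratio = claims / premiums
= 381505 / 933326
= 0.4088


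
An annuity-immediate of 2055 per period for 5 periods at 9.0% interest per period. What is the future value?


FV = PMT * ((1+i)^n - 1) / i
= 2055 * ((1.09)^5 - 1) / 0.09
= 2055 * (1.538624 - 1) / 0.09
= 12298.5803


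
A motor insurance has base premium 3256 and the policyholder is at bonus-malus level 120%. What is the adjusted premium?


adjusted = base * BM_level / 100
= 3256 * 120 / 100
= 3256 * 1.2
= 3907.2


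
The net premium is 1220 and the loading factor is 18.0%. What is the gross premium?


Gross = net * (1 + loading)
= 1220 * (1 + 0.18)
= 1220 * 1.18
= 1439.6


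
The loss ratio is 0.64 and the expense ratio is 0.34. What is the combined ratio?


Combined ratio = loss ratio + expense ratio
= 0.64 + 0.34
= 0.98


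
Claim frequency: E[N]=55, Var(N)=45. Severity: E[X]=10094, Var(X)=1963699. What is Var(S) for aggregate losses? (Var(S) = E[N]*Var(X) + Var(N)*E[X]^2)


Var(S) = E[N]*Var(X) + Var(N)*E[X]^2
= 55*1963699 + 45*10094^2
= 108003445 + 4584997620
= 4.6930e+09


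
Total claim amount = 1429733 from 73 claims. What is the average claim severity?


severity = total / number
= 1429733 / 73
= 19585.3836


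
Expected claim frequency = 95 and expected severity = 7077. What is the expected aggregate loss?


E[S] = E[N] * E[X]
= 95 * 7077
= 672315


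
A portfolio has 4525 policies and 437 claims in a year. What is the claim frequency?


frequency = claims / policies
= 437 / 4525
= 0.0966


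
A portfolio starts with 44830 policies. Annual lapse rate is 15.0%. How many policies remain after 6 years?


remaining = initial * (1 - lapse)^years
= 44830 * (1 - 0.15)^6
= 44830 * 0.37715
= 16907.6128


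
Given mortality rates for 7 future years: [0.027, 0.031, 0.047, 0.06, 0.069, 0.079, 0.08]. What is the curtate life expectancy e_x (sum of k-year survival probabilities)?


e_x = sum_{k=1}^{n} k_p_x
k_p_x values:
  1_p_x = 0.973
  2_p_x = 0.942837
  3_p_x = 0.898524
  4_p_x = 0.844612
  5_p_x = 0.786334
  6_p_x = 0.724214
  7_p_x = 0.666277
e_x = 5.8358


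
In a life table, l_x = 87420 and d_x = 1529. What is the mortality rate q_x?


q_x = d_x / l_x
= 1529 / 87420
= 0.0175


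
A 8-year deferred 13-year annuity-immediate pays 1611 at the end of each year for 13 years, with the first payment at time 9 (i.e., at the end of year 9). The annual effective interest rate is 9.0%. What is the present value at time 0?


PV at time 8 of the 13-year annuity-immediate:
a_n = 1611 * (1-(1+0.09)^(-13))/0.09 = 12061.4022
Discount back 8 years to time 0:
PV = 12061.4022 * (1+0.09)^(-8)
= 12061.4022 * 0.501866
= 6053.2111


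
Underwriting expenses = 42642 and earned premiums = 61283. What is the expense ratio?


Expense ratio = expenses / premiums
= 42642 / 61283
= 0.6958


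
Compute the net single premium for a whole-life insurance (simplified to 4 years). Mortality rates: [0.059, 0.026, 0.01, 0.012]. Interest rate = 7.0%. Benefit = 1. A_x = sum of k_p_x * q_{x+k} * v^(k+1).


v = 0.934579
Year 0: k_p_x=1.0, q=0.059, term=0.05514
Year 1: k_p_x=0.941, q=0.026, term=0.02137
Year 2: k_p_x=0.916534, q=0.01, term=0.007482
Year 3: k_p_x=0.907369, q=0.012, term=0.008307
A_x = 0.0923


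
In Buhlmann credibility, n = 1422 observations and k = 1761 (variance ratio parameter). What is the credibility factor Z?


Z = n / (n + k)
= 1422 / (1422 + 1761)
= 1422 / 3183
= 0.4467


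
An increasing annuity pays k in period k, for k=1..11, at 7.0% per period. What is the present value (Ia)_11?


(Ia)_n = sum_{k=1}^{n} k * v^k, v = 1/(1+i)
v = 0.934579
Sum computed term by term:
(Ia)_11 = 39.9652


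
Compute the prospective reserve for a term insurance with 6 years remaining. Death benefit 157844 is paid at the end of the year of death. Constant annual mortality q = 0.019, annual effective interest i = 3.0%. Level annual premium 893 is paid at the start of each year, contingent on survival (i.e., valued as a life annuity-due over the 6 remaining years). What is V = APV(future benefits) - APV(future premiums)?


v = 1/(1+i) = 0.970874
APV(future benefits) per unit = sum_{k=0}^{5} k_p_x * q * v^(k+1) = 0.098322
APV(future benefits) = 157844 * 0.098322 = 15519.5359
Life annuity-due factor ä_{x:6} = sum_{k=0}^{5} k_p_x * v^k = 5.330087
APV(future premiums) = 893 * 5.330087 = 4759.7674
V = 15519.5359 - 4759.7674
= 10759.7685


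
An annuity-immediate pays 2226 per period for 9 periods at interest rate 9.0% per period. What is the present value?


PV = PMT * (1 - (1+i)^(-n)) / i
= 2226 * (1 - (1+0.09)^(-9)) / 0.09
= 2226 * (1 - 0.460428) / 0.09
= 2226 * 5.995247
= 13345.4196


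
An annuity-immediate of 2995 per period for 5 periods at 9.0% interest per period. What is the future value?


FV = PMT * ((1+i)^n - 1) / i
= 2995 * ((1.09)^5 - 1) / 0.09
= 2995 * (1.538624 - 1) / 0.09
= 17924.2083


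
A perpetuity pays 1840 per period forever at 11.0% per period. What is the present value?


PV = PMT / i
= 1840 / 0.11
= 16727.2727


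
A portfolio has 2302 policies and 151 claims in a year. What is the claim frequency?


frequency = claims / policies
= 151 / 2302
= 0.0656


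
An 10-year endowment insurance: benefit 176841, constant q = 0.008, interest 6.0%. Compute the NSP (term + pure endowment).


Term component = 10084.1492
Pure endowment = 10_p_x * v^10 * benefit = 0.922819 * 0.558395 * 176841 = 91125.7322
NSP = 101209.8814


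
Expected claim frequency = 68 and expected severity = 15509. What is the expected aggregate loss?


E[S] = E[N] * E[X]
= 68 * 15509
= 1.0546e+06


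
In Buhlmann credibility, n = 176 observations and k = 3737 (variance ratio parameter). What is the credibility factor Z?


Z = n / (n + k)
= 176 / (176 + 3737)
= 176 / 3913
= 0.045


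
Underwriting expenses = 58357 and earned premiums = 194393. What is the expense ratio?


Expense ratio = expenses / premiums
= 58357 / 194393
= 0.3002


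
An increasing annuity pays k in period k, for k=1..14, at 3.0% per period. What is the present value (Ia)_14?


(Ia)_n = sum_{k=1}^{n} k * v^k, v = 1/(1+i)
v = 0.970874
Sum computed term by term:
(Ia)_14 = 79.3102


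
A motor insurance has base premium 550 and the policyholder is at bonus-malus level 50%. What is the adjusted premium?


adjusted = base * BM_level / 100
= 550 * 50 / 100
= 550 * 0.5
= 275.0


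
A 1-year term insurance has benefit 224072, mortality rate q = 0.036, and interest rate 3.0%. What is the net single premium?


NSP = benefit * q * v
v = 1/(1+i) = 0.970874
NSP = 224072 * 0.036 * 0.970874
= 7831.6427


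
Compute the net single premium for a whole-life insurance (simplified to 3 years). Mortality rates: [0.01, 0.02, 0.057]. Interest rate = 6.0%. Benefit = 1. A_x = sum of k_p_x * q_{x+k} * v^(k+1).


v = 0.943396
Year 0: k_p_x=1.0, q=0.01, term=0.009434
Year 1: k_p_x=0.99, q=0.02, term=0.017622
Year 2: k_p_x=0.9702, q=0.057, term=0.046432
A_x = 0.0735


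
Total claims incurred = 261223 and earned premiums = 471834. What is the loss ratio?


Loss ratio = claims / premiums
= 261223 / 471834
= 0.5536


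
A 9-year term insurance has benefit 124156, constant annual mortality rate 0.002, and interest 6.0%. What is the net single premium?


NSP = benefit * sum_{k=0}^{n-1} k_p_x * q * v^(k+1)
With constant q=0.002, v=0.943396
Sum = 0.013506
NSP = 124156 * 0.013506
= 1676.7903


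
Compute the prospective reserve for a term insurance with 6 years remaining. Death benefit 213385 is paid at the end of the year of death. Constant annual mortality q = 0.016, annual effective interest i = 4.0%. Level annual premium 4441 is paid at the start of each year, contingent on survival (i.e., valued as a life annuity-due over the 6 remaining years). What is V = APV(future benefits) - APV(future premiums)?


v = 1/(1+i) = 0.961538
APV(future benefits) per unit = sum_{k=0}^{5} k_p_x * q * v^(k+1) = 0.080739
APV(future benefits) = 213385 * 0.080739 = 17228.3898
Life annuity-due factor ä_{x:6} = sum_{k=0}^{5} k_p_x * v^k = 5.248004
APV(future premiums) = 4441 * 5.248004 = 23306.3858
V = 17228.3898 - 23306.3858
= -6077.996


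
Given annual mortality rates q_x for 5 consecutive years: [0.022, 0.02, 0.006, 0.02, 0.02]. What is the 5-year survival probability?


p_k = 1 - q_k for each year
Survival = product of (1 - q_k)
= 0.978 * 0.98 * 0.994 * 0.98 * 0.98
= 0.915


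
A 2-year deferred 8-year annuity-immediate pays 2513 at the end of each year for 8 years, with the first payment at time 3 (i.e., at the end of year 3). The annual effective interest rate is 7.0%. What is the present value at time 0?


PV at time 2 of the 8-year annuity-immediate:
a_n = 2513 * (1-(1+0.07)^(-8))/0.07 = 15005.8731
Discount back 2 years to time 0:
PV = 15005.8731 * (1+0.07)^(-2)
= 15005.8731 * 0.873439
= 13106.7108


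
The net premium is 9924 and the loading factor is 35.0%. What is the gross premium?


Gross = net * (1 + loading)
= 9924 * (1 + 0.35)
= 9924 * 1.35
= 13397.4


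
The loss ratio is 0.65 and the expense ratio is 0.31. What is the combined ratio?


Combined ratio = loss ratio + expense ratio
= 0.65 + 0.31
= 0.96


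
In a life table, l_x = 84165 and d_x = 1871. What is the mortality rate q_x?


q_x = d_x / l_x
= 1871 / 84165
= 0.0222


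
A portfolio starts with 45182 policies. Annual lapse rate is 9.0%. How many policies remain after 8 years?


remaining = initial * (1 - lapse)^years
= 45182 * (1 - 0.09)^8
= 45182 * 0.470253
= 21246.9497


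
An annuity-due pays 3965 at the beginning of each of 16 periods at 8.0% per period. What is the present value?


PV_due = PMT * (1-(1+i)^(-n))/i * (1+i)
PV_immediate = 35095.6787
PV_due = 35095.6787 * 1.08
= 37903.333


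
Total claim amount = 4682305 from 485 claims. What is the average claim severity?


severity = total / number
= 4682305 / 485
= 9654.2371


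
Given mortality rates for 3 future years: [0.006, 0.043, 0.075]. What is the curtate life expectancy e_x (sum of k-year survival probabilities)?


e_x = sum_{k=1}^{n} k_p_x
k_p_x values:
  1_p_x = 0.994
  2_p_x = 0.951258
  3_p_x = 0.879914
e_x = 2.8252


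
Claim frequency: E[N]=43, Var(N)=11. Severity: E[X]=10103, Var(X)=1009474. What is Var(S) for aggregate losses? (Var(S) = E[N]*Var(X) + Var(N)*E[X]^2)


Var(S) = E[N]*Var(X) + Var(N)*E[X]^2
= 43*1009474 + 11*10103^2
= 43407382 + 1122776699
= 1.1662e+09


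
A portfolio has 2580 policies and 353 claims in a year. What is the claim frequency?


frequency = claims / policies
= 353 / 2580
= 0.1368


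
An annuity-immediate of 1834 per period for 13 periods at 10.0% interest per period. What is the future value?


FV = PMT * ((1+i)^n - 1) / i
= 1834 * ((1.1)^13 - 1) / 0.1
= 1834 * (3.452271 - 1) / 0.1
= 44974.6541


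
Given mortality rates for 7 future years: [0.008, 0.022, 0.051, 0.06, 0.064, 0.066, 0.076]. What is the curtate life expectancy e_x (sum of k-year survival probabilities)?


e_x = sum_{k=1}^{n} k_p_x
k_p_x values:
  1_p_x = 0.992
  2_p_x = 0.970176
  3_p_x = 0.920697
  4_p_x = 0.865455
  5_p_x = 0.810066
  6_p_x = 0.756602
  7_p_x = 0.6991
e_x = 6.0141


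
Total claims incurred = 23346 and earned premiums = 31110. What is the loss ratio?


Loss ratio = claims / premiums
= 23346 / 31110
= 0.7504


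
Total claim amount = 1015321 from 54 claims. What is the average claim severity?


severity = total / number
= 1015321 / 54
= 18802.2407


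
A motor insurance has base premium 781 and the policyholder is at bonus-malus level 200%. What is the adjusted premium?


adjusted = base * BM_level / 100
= 781 * 200 / 100
= 781 * 2.0
= 1562.0


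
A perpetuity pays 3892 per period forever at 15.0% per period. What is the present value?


PV = PMT / i
= 3892 / 0.15
= 25946.6667


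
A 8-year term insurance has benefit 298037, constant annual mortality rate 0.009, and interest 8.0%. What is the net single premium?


NSP = benefit * sum_{k=0}^{n-1} k_p_x * q * v^(k+1)
With constant q=0.009, v=0.925926
Sum = 0.050302
NSP = 298037 * 0.050302
= 14991.7386


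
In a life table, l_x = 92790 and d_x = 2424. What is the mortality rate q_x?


q_x = d_x / l_x
= 2424 / 92790
= 0.0261


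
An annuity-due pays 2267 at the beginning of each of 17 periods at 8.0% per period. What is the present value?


PV_due = PMT * (1-(1+i)^(-n))/i * (1+i)
PV_immediate = 20678.7536
PV_due = 20678.7536 * 1.08
= 22333.0539


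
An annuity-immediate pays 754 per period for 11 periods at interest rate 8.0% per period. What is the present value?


PV = PMT * (1 - (1+i)^(-n)) / i
= 754 * (1 - (1+0.08)^(-11)) / 0.08
= 754 * (1 - 0.428883) / 0.08
= 754 * 7.138964
= 5382.7791


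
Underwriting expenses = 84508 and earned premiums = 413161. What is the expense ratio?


Expense ratio = expenses / premiums
= 84508 / 413161
= 0.2045


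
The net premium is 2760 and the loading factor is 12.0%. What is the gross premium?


Gross = net * (1 + loading)
= 2760 * (1 + 0.12)
= 2760 * 1.12
= 3091.2


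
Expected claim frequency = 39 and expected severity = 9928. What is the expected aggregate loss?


E[S] = E[N] * E[X]
= 39 * 9928
= 387192


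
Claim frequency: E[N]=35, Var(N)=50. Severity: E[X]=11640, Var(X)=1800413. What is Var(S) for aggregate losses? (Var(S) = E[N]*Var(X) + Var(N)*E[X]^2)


Var(S) = E[N]*Var(X) + Var(N)*E[X]^2
= 35*1800413 + 50*11640^2
= 63014455 + 6774480000
= 6.8375e+09


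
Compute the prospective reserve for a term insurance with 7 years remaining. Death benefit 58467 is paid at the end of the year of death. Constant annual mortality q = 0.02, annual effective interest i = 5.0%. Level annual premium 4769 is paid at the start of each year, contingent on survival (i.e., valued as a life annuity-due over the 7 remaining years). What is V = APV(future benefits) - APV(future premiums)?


v = 1/(1+i) = 0.952381
APV(future benefits) per unit = sum_{k=0}^{6} k_p_x * q * v^(k+1) = 0.10944
APV(future benefits) = 58467 * 0.10944 = 6398.6183
Life annuity-due factor ä_{x:7} = sum_{k=0}^{6} k_p_x * v^k = 5.745591
APV(future premiums) = 4769 * 5.745591 = 27400.7229
V = 6398.6183 - 27400.7229
= -21002.1045


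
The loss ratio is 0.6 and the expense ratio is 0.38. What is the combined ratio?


Combined ratio = loss ratio + expense ratio
= 0.6 + 0.38
= 0.98


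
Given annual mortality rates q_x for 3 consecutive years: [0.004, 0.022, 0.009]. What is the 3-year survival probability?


p_k = 1 - q_k for each year
Survival = product of (1 - q_k)
= 0.996 * 0.978 * 0.991
= 0.9653


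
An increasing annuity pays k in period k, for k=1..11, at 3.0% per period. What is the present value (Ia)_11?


(Ia)_n = sum_{k=1}^{n} k * v^k, v = 1/(1+i)
v = 0.970874
Sum computed term by term:
(Ia)_11 = 52.7856


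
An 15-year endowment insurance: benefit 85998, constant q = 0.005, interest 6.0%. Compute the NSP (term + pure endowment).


Term component = 4054.8578
Pure endowment = 15_p_x * v^15 * benefit = 0.927569 * 0.417265 * 85998 = 33284.8484
NSP = 37339.7062


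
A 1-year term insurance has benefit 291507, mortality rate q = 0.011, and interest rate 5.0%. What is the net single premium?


NSP = benefit * q * v
v = 1/(1+i) = 0.952381
NSP = 291507 * 0.011 * 0.952381
= 3053.8829


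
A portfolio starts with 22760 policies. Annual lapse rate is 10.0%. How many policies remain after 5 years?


remaining = initial * (1 - lapse)^years
= 22760 * (1 - 0.1)^5
= 22760 * 0.59049
= 13439.5524


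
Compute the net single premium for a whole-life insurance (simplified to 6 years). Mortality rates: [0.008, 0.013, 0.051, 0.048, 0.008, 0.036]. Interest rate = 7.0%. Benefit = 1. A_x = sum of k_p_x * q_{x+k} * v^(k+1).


v = 0.934579
Year 0: k_p_x=1.0, q=0.008, term=0.007477
Year 1: k_p_x=0.992, q=0.013, term=0.011264
Year 2: k_p_x=0.979104, q=0.051, term=0.040761
Year 3: k_p_x=0.92917, q=0.048, term=0.034025
Year 4: k_p_x=0.88457, q=0.008, term=0.005045
Year 5: k_p_x=0.877493, q=0.036, term=0.02105
A_x = 0.1196


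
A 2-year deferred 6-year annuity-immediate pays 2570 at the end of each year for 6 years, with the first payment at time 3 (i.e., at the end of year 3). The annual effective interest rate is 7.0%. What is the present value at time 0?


PV at time 2 of the 6-year annuity-immediate:
a_n = 2570 * (1-(1+0.07)^(-6))/0.07 = 12250.0069
Discount back 2 years to time 0:
PV = 12250.0069 * (1+0.07)^(-2)
= 12250.0069 * 0.873439
= 10699.6305


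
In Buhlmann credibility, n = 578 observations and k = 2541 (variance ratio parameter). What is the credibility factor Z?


Z = n / (n + k)
= 578 / (578 + 2541)
= 578 / 3119
= 0.1853


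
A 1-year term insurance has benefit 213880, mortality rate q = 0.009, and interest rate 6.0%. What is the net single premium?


NSP = benefit * q * v
v = 1/(1+i) = 0.943396
NSP = 213880 * 0.009 * 0.943396
= 1815.9623


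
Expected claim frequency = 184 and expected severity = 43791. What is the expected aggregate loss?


E[S] = E[N] * E[X]
= 184 * 43791
= 8.0575e+06


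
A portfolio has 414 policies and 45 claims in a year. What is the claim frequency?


frequency = claims / policies
= 45 / 414
= 0.1087


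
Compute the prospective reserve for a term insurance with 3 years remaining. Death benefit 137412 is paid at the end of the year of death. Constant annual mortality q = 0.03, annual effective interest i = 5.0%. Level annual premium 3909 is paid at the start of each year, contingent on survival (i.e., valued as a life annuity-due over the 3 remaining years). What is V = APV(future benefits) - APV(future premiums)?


v = 1/(1+i) = 0.952381
APV(future benefits) per unit = sum_{k=0}^{2} k_p_x * q * v^(k+1) = 0.07935
APV(future benefits) = 137412 * 0.07935 = 10903.5777
Life annuity-due factor ä_{x:3} = sum_{k=0}^{2} k_p_x * v^k = 2.777234
APV(future premiums) = 3909 * 2.777234 = 10856.206
V = 10903.5777 - 10856.206
= 47.3717


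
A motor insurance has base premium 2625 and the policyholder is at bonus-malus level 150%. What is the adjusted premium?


adjusted = base * BM_level / 100
= 2625 * 150 / 100
= 2625 * 1.5
= 3937.5


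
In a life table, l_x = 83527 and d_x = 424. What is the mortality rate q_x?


q_x = d_x / l_x
= 424 / 83527
= 0.0051


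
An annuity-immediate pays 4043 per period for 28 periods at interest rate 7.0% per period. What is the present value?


PV = PMT * (1 - (1+i)^(-n)) / i
= 4043 * (1 - (1+0.07)^(-28)) / 0.07
= 4043 * (1 - 0.150402) / 0.07
= 4043 * 12.137111
= 49070.3408


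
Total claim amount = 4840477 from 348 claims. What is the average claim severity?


severity = total / number
= 4840477 / 348
= 13909.4167


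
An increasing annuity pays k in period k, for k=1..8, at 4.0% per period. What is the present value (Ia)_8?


(Ia)_n = sum_{k=1}^{n} k * v^k, v = 1/(1+i)
v = 0.961538
Sum computed term by term:
(Ia)_8 = 28.9133


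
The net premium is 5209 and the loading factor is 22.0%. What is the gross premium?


Gross = net * (1 + loading)
= 5209 * (1 + 0.22)
= 5209 * 1.22
= 6354.98


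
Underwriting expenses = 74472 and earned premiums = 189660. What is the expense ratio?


Expense ratio = expenses / premiums
= 74472 / 189660
= 0.3927


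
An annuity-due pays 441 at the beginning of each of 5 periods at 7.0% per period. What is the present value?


PV_due = PMT * (1-(1+i)^(-n))/i * (1+i)
PV_immediate = 1808.1871
PV_due = 1808.1871 * 1.07
= 1934.7602


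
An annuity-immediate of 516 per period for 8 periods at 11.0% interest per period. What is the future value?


FV = PMT * ((1+i)^n - 1) / i
= 516 * ((1.11)^8 - 1) / 0.11
= 516 * (2.304538 - 1) / 0.11
= 6119.4681


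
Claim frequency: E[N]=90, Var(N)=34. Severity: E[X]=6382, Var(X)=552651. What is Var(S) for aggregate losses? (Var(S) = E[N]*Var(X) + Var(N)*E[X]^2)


Var(S) = E[N]*Var(X) + Var(N)*E[X]^2
= 90*552651 + 34*6382^2
= 49738590 + 1384817416
= 1.4346e+09


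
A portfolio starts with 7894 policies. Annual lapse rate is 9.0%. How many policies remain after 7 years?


remaining = initial * (1 - lapse)^years
= 7894 * (1 - 0.09)^7
= 7894 * 0.516761
= 4079.3115


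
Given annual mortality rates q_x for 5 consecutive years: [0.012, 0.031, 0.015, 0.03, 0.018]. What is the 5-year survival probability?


p_k = 1 - q_k for each year
Survival = product of (1 - q_k)
= 0.988 * 0.969 * 0.985 * 0.97 * 0.982
= 0.8983


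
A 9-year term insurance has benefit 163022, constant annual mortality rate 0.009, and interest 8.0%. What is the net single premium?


NSP = benefit * sum_{k=0}^{n-1} k_p_x * q * v^(k+1)
With constant q=0.009, v=0.925926
Sum = 0.05449
NSP = 163022 * 0.05449
= 8883.0216


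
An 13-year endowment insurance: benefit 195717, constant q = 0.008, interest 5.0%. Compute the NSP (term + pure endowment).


Term component = 14098.6652
Pure endowment = 13_p_x * v^13 * benefit = 0.900848 * 0.530321 * 195717 = 93501.677
NSP = 107600.3422


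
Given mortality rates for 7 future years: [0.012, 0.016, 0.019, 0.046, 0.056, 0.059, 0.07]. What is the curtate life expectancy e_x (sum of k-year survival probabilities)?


e_x = sum_{k=1}^{n} k_p_x
k_p_x values:
  1_p_x = 0.988
  2_p_x = 0.972192
  3_p_x = 0.95372
  4_p_x = 0.909849
  5_p_x = 0.858898
  6_p_x = 0.808223
  7_p_x = 0.751647
e_x = 6.2425


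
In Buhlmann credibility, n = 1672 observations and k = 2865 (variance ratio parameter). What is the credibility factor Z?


Z = n / (n + k)
= 1672 / (1672 + 2865)
= 1672 / 4537
= 0.3685


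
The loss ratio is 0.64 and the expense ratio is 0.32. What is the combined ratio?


Combined ratio = loss ratio + expense ratio
= 0.64 + 0.32
= 0.96


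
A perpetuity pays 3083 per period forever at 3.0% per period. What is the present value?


PV = PMT / i
= 3083 / 0.03
= 102766.6667


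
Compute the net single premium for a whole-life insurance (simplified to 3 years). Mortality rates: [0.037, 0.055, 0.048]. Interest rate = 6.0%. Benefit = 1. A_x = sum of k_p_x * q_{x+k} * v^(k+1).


v = 0.943396
Year 0: k_p_x=1.0, q=0.037, term=0.034906
Year 1: k_p_x=0.963, q=0.055, term=0.047139
Year 2: k_p_x=0.910035, q=0.048, term=0.036676
A_x = 0.1187


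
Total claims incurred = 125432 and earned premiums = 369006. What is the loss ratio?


Loss ratio = claims / premiums
= 125432 / 369006
= 0.3399


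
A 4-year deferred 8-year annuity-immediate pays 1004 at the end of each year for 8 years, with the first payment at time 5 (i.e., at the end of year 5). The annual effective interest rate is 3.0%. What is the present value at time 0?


PV at time 4 of the 8-year annuity-immediate:
a_n = 1004 * (1-(1+0.03)^(-8))/0.03 = 7047.771
Discount back 4 years to time 0:
PV = 7047.771 * (1+0.03)^(-4)
= 7047.771 * 0.888487
= 6261.8532
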